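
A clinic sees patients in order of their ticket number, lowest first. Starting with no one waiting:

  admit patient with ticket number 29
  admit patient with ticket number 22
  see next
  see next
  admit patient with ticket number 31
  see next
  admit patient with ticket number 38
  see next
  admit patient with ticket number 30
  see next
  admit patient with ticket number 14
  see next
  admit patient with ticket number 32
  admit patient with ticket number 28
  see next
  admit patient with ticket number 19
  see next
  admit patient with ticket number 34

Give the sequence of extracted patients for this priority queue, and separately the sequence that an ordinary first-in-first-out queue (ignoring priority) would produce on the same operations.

priority queue: [22, 29, 31, 38, 30, 14, 28, 19]; FIFO queue: 29 → 22 → 31 → 38 → 30 → 14 → 32 → 28

insert 29 → {29}
insert 22 → {22, 29}
see next → 22; now {29}
see next → 29; now {}
insert 31 → {31}
see next → 31; now {}
insert 38 → {38}
see next → 38; now {}
insert 30 → {30}
see next → 30; now {}
insert 14 → {14}
see next → 14; now {}
insert 32 → {32}
insert 28 → {28, 32}
see next → 28; now {32}
insert 19 → {19, 32}
see next → 19; now {32}
insert 34 → {32, 34}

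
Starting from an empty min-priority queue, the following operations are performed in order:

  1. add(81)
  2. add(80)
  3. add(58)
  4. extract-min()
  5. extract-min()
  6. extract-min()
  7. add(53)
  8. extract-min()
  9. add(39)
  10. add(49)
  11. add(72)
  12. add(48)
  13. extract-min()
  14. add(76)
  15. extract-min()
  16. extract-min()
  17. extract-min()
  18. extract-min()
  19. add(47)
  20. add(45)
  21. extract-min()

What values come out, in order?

58, 80, 81, 53, 39, 48, 49, 72, 76, 45

insert 81 → {81}
insert 80 → {80, 81}
insert 58 → {58, 80, 81}
extract-min → 58; now {80, 81}
extract-min → 80; now {81}
extract-min → 81; now {}
insert 53 → {53}
extract-min → 53; now {}
insert 39 → {39}
insert 49 → {39, 49}
insert 72 → {39, 49, 72}
insert 48 → {39, 48, 49, 72}
extract-min → 39; now {48, 49, 72}
insert 76 → {48, 49, 72, 76}
extract-min → 48; now {49, 72, 76}
extract-min → 49; now {72, 76}
extract-min → 72; now {76}
extract-min → 76; now {}
insert 47 → {47}
insert 45 → {45, 47}
extract-min → 45; now {47}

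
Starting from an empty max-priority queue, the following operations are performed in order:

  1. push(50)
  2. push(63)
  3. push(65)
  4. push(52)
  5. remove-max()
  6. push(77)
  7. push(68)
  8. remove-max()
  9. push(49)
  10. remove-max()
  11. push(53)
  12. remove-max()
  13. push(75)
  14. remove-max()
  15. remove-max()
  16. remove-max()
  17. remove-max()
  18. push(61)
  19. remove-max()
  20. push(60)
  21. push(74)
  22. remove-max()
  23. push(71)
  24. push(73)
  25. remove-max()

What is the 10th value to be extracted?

74

insert 50 → {50}
insert 63 → {63, 50}
insert 65 → {65, 63, 50}
insert 52 → {65, 63, 52, 50}
remove-max → 65; now {63, 52, 50}
insert 77 → {77, 63, 52, 50}
insert 68 → {77, 68, 63, 52, 50}
remove-max → 77; now {68, 63, 52, 50}
insert 49 → {68, 63, 52, 50, 49}
remove-max → 68; now {63, 52, 50, 49}
insert 53 → {63, 53, 52, 50, 49}
remove-max → 63; now {53, 52, 50, 49}
insert 75 → {75, 53, 52, 50, 49}
remove-max → 75; now {53, 52, 50, 49}
remove-max → 53; now {52, 50, 49}
remove-max → 52; now {50, 49}
remove-max → 50; now {49}
insert 61 → {61, 49}
remove-max → 61; now {49}
insert 60 → {60, 49}
insert 74 → {74, 60, 49}
remove-max → 74; now {60, 49}
insert 71 → {71, 60, 49}
insert 73 → {73, 71, 60, 49}
remove-max → 73; now {71, 60, 49}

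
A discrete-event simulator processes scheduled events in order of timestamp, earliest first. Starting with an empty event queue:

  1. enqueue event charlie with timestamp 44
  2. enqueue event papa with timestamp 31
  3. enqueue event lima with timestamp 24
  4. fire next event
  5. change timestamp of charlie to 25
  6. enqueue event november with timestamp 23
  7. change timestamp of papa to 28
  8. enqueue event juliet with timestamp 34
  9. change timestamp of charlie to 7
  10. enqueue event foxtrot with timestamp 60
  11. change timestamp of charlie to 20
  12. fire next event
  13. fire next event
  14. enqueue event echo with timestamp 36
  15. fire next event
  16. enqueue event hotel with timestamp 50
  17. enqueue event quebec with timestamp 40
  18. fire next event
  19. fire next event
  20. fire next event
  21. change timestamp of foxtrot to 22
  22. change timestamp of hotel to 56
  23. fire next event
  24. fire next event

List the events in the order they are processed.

[lima, charlie, november, papa, juliet, echo, quebec, foxtrot, hotel]

add charlie (timestamp 44) → {charlie:44}
add papa (timestamp 31) → {papa:31, charlie:44}
add lima (timestamp 24) → {lima:24, papa:31, charlie:44}
fire next event → lima; now {papa:31, charlie:44}
update charlie to timestamp 25 → {charlie:25, papa:31}
add november (timestamp 23) → {november:23, charlie:25, papa:31}
update papa to timestamp 28 → {november:23, charlie:25, papa:28}
add juliet (timestamp 34) → {november:23, charlie:25, papa:28, juliet:34}
update charlie to timestamp 7 → {charlie:7, november:23, papa:28, juliet:34}
add foxtrot (timestamp 60) → {charlie:7, november:23, papa:28, juliet:34, foxtrot:60}
update charlie to timestamp 20 → {charlie:20, november:23, papa:28, juliet:34, foxtrot:60}
fire next event → charlie; now {november:23, papa:28, juliet:34, foxtrot:60}
fire next event → november; now {papa:28, juliet:34, foxtrot:60}
add echo (timestamp 36) → {papa:28, juliet:34, echo:36, foxtrot:60}
fire next event → papa; now {juliet:34, echo:36, foxtrot:60}
add hotel (timestamp 50) → {juliet:34, echo:36, hotel:50, foxtrot:60}
add quebec (timestamp 40) → {juliet:34, echo:36, quebec:40, hotel:50, foxtrot:60}
fire next event → juliet; now {echo:36, quebec:40, hotel:50, foxtrot:60}
fire next event → echo; now {quebec:40, hotel:50, foxtrot:60}
fire next event → quebec; now {hotel:50, foxtrot:60}
update foxtrot to timestamp 22 → {foxtrot:22, hotel:50}
update hotel to timestamp 56 → {foxtrot:22, hotel:56}
fire next event → foxtrot; now {hotel:56}
fire next event → hotel; now {}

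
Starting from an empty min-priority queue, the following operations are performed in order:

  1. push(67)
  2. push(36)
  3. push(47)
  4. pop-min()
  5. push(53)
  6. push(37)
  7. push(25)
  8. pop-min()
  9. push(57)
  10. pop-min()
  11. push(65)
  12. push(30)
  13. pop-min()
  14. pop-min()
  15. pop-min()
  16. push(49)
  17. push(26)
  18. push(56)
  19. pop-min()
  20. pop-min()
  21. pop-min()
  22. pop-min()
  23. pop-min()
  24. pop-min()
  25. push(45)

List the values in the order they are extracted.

insert 67 → {67}
insert 36 → {36, 67}
insert 47 → {36, 47, 67}
pop-min → 36; now {47, 67}
insert 53 → {47, 53, 67}
insert 37 → {37, 47, 53, 67}
insert 25 → {25, 37, 47, 53, 67}
pop-min → 25; now {37, 47, 53, 67}
insert 57 → {37, 47, 53, 57, 67}
pop-min → 37; now {47, 53, 57, 67}
insert 65 → {47, 53, 57, 65, 67}
insert 30 → {30, 47, 53, 57, 65, 67}
pop-min → 30; now {47, 53, 57, 65, 67}
pop-min → 47; now {53, 57, 65, 67}
pop-min → 53; now {57, 65, 67}
insert 49 → {49, 57, 65, 67}
insert 26 → {26, 49, 57, 65, 67}
insert 56 → {26, 49, 56, 57, 65, 67}
pop-min → 26; now {49, 56, 57, 65, 67}
pop-min → 49; now {56, 57, 65, 67}
pop-min → 56; now {57, 65, 67}
pop-min → 57; now {65, 67}
pop-min → 65; now {67}
pop-min → 67; now {}
insert 45 → {45}

36, 25, 37, 30, 47, 53, 26, 49, 56, 57, 65, 67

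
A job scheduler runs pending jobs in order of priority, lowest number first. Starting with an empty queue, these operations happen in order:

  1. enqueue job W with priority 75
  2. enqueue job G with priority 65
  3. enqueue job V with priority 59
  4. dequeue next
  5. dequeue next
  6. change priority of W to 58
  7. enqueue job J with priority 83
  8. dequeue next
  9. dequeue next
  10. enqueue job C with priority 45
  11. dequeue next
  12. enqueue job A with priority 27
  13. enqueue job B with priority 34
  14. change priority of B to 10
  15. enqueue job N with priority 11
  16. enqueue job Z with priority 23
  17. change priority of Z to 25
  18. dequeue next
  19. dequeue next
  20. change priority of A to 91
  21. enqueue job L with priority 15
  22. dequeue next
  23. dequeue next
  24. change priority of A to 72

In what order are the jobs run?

add W (priority 75) → {W:75}
add G (priority 65) → {G:65, W:75}
add V (priority 59) → {V:59, G:65, W:75}
dequeue next → V; now {G:65, W:75}
dequeue next → G; now {W:75}
update W to priority 58 → {W:58}
add J (priority 83) → {W:58, J:83}
dequeue next → W; now {J:83}
dequeue next → J; now {}
add C (priority 45) → {C:45}
dequeue next → C; now {}
add A (priority 27) → {A:27}
add B (priority 34) → {A:27, B:34}
update B to priority 10 → {B:10, A:27}
add N (priority 11) → {B:10, N:11, A:27}
add Z (priority 23) → {B:10, N:11, Z:23, A:27}
update Z to priority 25 → {B:10, N:11, Z:25, A:27}
dequeue next → B; now {N:11, Z:25, A:27}
dequeue next → N; now {Z:25, A:27}
update A to priority 91 → {Z:25, A:91}
add L (priority 15) → {L:15, Z:25, A:91}
dequeue next → L; now {Z:25, A:91}
dequeue next → Z; now {A:91}
update A to priority 72 → {A:72}

[V, G, W, J, C, B, N, L, Z]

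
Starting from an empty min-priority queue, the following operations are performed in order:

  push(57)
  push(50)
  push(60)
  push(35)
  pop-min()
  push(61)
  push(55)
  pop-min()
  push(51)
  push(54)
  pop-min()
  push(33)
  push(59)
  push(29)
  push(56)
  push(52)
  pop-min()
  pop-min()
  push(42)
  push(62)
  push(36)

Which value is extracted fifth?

33

insert 57 → {57}
insert 50 → {50, 57}
insert 60 → {50, 57, 60}
insert 35 → {35, 50, 57, 60}
pop-min → 35; now {50, 57, 60}
insert 61 → {50, 57, 60, 61}
insert 55 → {50, 55, 57, 60, 61}
pop-min → 50; now {55, 57, 60, 61}
insert 51 → {51, 55, 57, 60, 61}
insert 54 → {51, 54, 55, 57, 60, 61}
pop-min → 51; now {54, 55, 57, 60, 61}
insert 33 → {33, 54, 55, 57, 60, 61}
insert 59 → {33, 54, 55, 57, 59, 60, 61}
insert 29 → {29, 33, 54, 55, 57, 59, 60, 61}
insert 56 → {29, 33, 54, 55, 56, 57, 59, 60, 61}
insert 52 → {29, 33, 52, 54, 55, 56, 57, 59, 60, 61}
pop-min → 29; now {33, 52, 54, 55, 56, 57, 59, 60, 61}
pop-min → 33; now {52, 54, 55, 56, 57, 59, 60, 61}
insert 42 → {42, 52, 54, 55, 56, 57, 59, 60, 61}
insert 62 → {42, 52, 54, 55, 56, 57, 59, 60, 61, 62}
insert 36 → {36, 42, 52, 54, 55, 56, 57, 59, 60, 61, 62}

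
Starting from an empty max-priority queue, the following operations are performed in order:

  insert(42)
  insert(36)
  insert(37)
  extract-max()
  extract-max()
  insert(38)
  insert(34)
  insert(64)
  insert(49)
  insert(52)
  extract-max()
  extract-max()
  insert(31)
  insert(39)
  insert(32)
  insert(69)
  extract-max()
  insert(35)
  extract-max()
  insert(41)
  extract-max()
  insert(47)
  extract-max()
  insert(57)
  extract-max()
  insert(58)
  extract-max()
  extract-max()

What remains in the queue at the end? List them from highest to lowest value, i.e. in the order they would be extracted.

38 → 36 → 35 → 34 → 32 → 31

insert 42 → {42}
insert 36 → {42, 36}
insert 37 → {42, 37, 36}
extract-max → 42; now {37, 36}
extract-max → 37; now {36}
insert 38 → {38, 36}
insert 34 → {38, 36, 34}
insert 64 → {64, 38, 36, 34}
insert 49 → {64, 49, 38, 36, 34}
insert 52 → {64, 52, 49, 38, 36, 34}
extract-max → 64; now {52, 49, 38, 36, 34}
extract-max → 52; now {49, 38, 36, 34}
insert 31 → {49, 38, 36, 34, 31}
insert 39 → {49, 39, 38, 36, 34, 31}
insert 32 → {49, 39, 38, 36, 34, 32, 31}
insert 69 → {69, 49, 39, 38, 36, 34, 32, 31}
extract-max → 69; now {49, 39, 38, 36, 34, 32, 31}
insert 35 → {49, 39, 38, 36, 35, 34, 32, 31}
extract-max → 49; now {39, 38, 36, 35, 34, 32, 31}
insert 41 → {41, 39, 38, 36, 35, 34, 32, 31}
extract-max → 41; now {39, 38, 36, 35, 34, 32, 31}
insert 47 → {47, 39, 38, 36, 35, 34, 32, 31}
extract-max → 47; now {39, 38, 36, 35, 34, 32, 31}
insert 57 → {57, 39, 38, 36, 35, 34, 32, 31}
extract-max → 57; now {39, 38, 36, 35, 34, 32, 31}
insert 58 → {58, 39, 38, 36, 35, 34, 32, 31}
extract-max → 58; now {39, 38, 36, 35, 34, 32, 31}
extract-max → 39; now {38, 36, 35, 34, 32, 31}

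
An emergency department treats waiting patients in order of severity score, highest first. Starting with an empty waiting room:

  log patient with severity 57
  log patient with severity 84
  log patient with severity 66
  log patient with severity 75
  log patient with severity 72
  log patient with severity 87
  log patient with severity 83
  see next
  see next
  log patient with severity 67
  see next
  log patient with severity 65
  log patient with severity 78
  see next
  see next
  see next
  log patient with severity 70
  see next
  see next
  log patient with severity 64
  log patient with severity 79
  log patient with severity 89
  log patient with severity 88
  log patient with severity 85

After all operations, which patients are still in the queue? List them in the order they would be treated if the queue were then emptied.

insert 57 → {57}
insert 84 → {84, 57}
insert 66 → {84, 66, 57}
insert 75 → {84, 75, 66, 57}
insert 72 → {84, 75, 72, 66, 57}
insert 87 → {87, 84, 75, 72, 66, 57}
insert 83 → {87, 84, 83, 75, 72, 66, 57}
see next → 87; now {84, 83, 75, 72, 66, 57}
see next → 84; now {83, 75, 72, 66, 57}
insert 67 → {83, 75, 72, 67, 66, 57}
see next → 83; now {75, 72, 67, 66, 57}
insert 65 → {75, 72, 67, 66, 65, 57}
insert 78 → {78, 75, 72, 67, 66, 65, 57}
see next → 78; now {75, 72, 67, 66, 65, 57}
see next → 75; now {72, 67, 66, 65, 57}
see next → 72; now {67, 66, 65, 57}
insert 70 → {70, 67, 66, 65, 57}
see next → 70; now {67, 66, 65, 57}
see next → 67; now {66, 65, 57}
insert 64 → {66, 65, 64, 57}
insert 79 → {79, 66, 65, 64, 57}
insert 89 → {89, 79, 66, 65, 64, 57}
insert 88 → {89, 88, 79, 66, 65, 64, 57}
insert 85 → {89, 88, 85, 79, 66, 65, 64, 57}

89 → 88 → 85 → 79 → 66 → 65 → 64 → 57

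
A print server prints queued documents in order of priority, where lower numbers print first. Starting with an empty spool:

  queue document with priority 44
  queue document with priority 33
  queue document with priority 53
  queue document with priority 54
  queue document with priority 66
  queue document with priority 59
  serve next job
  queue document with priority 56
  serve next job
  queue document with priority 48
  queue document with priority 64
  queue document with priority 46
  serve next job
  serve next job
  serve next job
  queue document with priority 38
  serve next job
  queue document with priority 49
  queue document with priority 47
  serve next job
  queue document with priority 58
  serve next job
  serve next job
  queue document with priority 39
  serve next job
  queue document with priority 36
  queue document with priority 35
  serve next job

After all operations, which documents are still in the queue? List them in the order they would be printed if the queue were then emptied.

insert 44 → {44}
insert 33 → {33, 44}
insert 53 → {33, 44, 53}
insert 54 → {33, 44, 53, 54}
insert 66 → {33, 44, 53, 54, 66}
insert 59 → {33, 44, 53, 54, 59, 66}
serve next job → 33; now {44, 53, 54, 59, 66}
insert 56 → {44, 53, 54, 56, 59, 66}
serve next job → 44; now {53, 54, 56, 59, 66}
insert 48 → {48, 53, 54, 56, 59, 66}
insert 64 → {48, 53, 54, 56, 59, 64, 66}
insert 46 → {46, 48, 53, 54, 56, 59, 64, 66}
serve next job → 46; now {48, 53, 54, 56, 59, 64, 66}
serve next job → 48; now {53, 54, 56, 59, 64, 66}
serve next job → 53; now {54, 56, 59, 64, 66}
insert 38 → {38, 54, 56, 59, 64, 66}
serve next job → 38; now {54, 56, 59, 64, 66}
insert 49 → {49, 54, 56, 59, 64, 66}
insert 47 → {47, 49, 54, 56, 59, 64, 66}
serve next job → 47; now {49, 54, 56, 59, 64, 66}
insert 58 → {49, 54, 56, 58, 59, 64, 66}
serve next job → 49; now {54, 56, 58, 59, 64, 66}
serve next job → 54; now {56, 58, 59, 64, 66}
insert 39 → {39, 56, 58, 59, 64, 66}
serve next job → 39; now {56, 58, 59, 64, 66}
insert 36 → {36, 56, 58, 59, 64, 66}
insert 35 → {35, 36, 56, 58, 59, 64, 66}
serve next job → 35; now {36, 56, 58, 59, 64, 66}

36, 56, 58, 59, 64, 66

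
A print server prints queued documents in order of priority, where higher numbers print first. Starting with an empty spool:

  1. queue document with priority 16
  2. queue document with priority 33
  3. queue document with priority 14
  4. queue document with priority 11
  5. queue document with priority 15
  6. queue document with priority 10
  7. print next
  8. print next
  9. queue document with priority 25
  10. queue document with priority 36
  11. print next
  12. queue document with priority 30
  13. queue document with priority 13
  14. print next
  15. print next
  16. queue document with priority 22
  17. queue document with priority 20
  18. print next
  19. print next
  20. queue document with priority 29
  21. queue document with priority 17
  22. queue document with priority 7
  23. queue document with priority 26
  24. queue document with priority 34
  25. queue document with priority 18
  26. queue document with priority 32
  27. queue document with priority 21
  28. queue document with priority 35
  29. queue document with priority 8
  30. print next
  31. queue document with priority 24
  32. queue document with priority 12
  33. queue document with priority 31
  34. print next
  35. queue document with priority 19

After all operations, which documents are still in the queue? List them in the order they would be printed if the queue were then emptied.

[32, 31, 29, 26, 24, 21, 19, 18, 17, 15, 14, 13, 12, 11, 10, 8, 7]

insert 16 → {16}
insert 33 → {33, 16}
insert 14 → {33, 16, 14}
insert 11 → {33, 16, 14, 11}
insert 15 → {33, 16, 15, 14, 11}
insert 10 → {33, 16, 15, 14, 11, 10}
print next → 33; now {16, 15, 14, 11, 10}
print next → 16; now {15, 14, 11, 10}
insert 25 → {25, 15, 14, 11, 10}
insert 36 → {36, 25, 15, 14, 11, 10}
print next → 36; now {25, 15, 14, 11, 10}
insert 30 → {30, 25, 15, 14, 11, 10}
insert 13 → {30, 25, 15, 14, 13, 11, 10}
print next → 30; now {25, 15, 14, 13, 11, 10}
print next → 25; now {15, 14, 13, 11, 10}
insert 22 → {22, 15, 14, 13, 11, 10}
insert 20 → {22, 20, 15, 14, 13, 11, 10}
print next → 22; now {20, 15, 14, 13, 11, 10}
print next → 20; now {15, 14, 13, 11, 10}
insert 29 → {29, 15, 14, 13, 11, 10}
insert 17 → {29, 17, 15, 14, 13, 11, 10}
insert 7 → {29, 17, 15, 14, 13, 11, 10, 7}
insert 26 → {29, 26, 17, 15, 14, 13, 11, 10, 7}
insert 34 → {34, 29, 26, 17, 15, 14, 13, 11, 10, 7}
insert 18 → {34, 29, 26, 18, 17, 15, 14, 13, 11, 10, 7}
insert 32 → {34, 32, 29, 26, 18, 17, 15, 14, 13, 11, 10, 7}
insert 21 → {34, 32, 29, 26, 21, 18, 17, 15, 14, 13, 11, 10, 7}
insert 35 → {35, 34, 32, 29, 26, 21, 18, 17, 15, 14, 13, 11, 10, 7}
insert 8 → {35, 34, 32, 29, 26, 21, 18, 17, 15, 14, 13, 11, 10, 8, 7}
print next → 35; now {34, 32, 29, 26, 21, 18, 17, 15, 14, 13, 11, 10, 8, 7}
insert 24 → {34, 32, 29, 26, 24, 21, 18, 17, 15, 14, 13, 11, 10, 8, 7}
insert 12 → {34, 32, 29, 26, 24, 21, 18, 17, 15, 14, 13, 12, 11, 10, 8, 7}
insert 31 → {34, 32, 31, 29, 26, 24, 21, 18, 17, 15, 14, 13, 12, 11, 10, 8, 7}
print next → 34; now {32, 31, 29, 26, 24, 21, 18, 17, 15, 14, 13, 12, 11, 10, 8, 7}
insert 19 → {32, 31, 29, 26, 24, 21, 19, 18, 17, 15, 14, 13, 12, 11, 10, 8, 7}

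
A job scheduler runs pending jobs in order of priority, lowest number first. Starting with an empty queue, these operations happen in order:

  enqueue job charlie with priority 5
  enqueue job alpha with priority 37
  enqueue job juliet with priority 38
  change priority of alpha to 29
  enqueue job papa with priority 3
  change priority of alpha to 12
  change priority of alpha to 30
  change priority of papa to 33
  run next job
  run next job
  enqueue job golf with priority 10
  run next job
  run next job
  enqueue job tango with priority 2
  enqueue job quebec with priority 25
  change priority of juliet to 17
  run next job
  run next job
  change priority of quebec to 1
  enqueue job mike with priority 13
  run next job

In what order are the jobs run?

[charlie, alpha, golf, papa, tango, juliet, quebec]

add charlie (priority 5) → {charlie:5}
add alpha (priority 37) → {charlie:5, alpha:37}
add juliet (priority 38) → {charlie:5, alpha:37, juliet:38}
update alpha to priority 29 → {charlie:5, alpha:29, juliet:38}
add papa (priority 3) → {papa:3, charlie:5, alpha:29, juliet:38}
update alpha to priority 12 → {papa:3, charlie:5, alpha:12, juliet:38}
update alpha to priority 30 → {papa:3, charlie:5, alpha:30, juliet:38}
update papa to priority 33 → {charlie:5, alpha:30, papa:33, juliet:38}
run next job → charlie; now {alpha:30, papa:33, juliet:38}
run next job → alpha; now {papa:33, juliet:38}
add golf (priority 10) → {golf:10, papa:33, juliet:38}
run next job → golf; now {papa:33, juliet:38}
run next job → papa; now {juliet:38}
add tango (priority 2) → {tango:2, juliet:38}
add quebec (priority 25) → {tango:2, quebec:25, juliet:38}
update juliet to priority 17 → {tango:2, juliet:17, quebec:25}
run next job → tango; now {juliet:17, quebec:25}
run next job → juliet; now {quebec:25}
update quebec to priority 1 → {quebec:1}
add mike (priority 13) → {quebec:1, mike:13}
run next job → quebec; now {mike:13}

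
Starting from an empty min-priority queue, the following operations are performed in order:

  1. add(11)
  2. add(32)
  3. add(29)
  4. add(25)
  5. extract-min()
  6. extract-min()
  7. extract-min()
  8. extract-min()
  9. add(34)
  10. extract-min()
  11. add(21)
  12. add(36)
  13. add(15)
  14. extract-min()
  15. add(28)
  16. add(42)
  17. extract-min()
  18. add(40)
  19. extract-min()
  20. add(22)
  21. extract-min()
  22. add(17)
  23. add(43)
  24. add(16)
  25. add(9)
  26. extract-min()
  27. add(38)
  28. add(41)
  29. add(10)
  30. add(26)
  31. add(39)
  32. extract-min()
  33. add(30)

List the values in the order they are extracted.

11, 25, 29, 32, 34, 15, 21, 28, 22, 9, 10

insert 11 → {11}
insert 32 → {11, 32}
insert 29 → {11, 29, 32}
insert 25 → {11, 25, 29, 32}
extract-min → 11; now {25, 29, 32}
extract-min → 25; now {29, 32}
extract-min → 29; now {32}
extract-min → 32; now {}
insert 34 → {34}
extract-min → 34; now {}
insert 21 → {21}
insert 36 → {21, 36}
insert 15 → {15, 21, 36}
extract-min → 15; now {21, 36}
insert 28 → {21, 28, 36}
insert 42 → {21, 28, 36, 42}
extract-min → 21; now {28, 36, 42}
insert 40 → {28, 36, 40, 42}
extract-min → 28; now {36, 40, 42}
insert 22 → {22, 36, 40, 42}
extract-min → 22; now {36, 40, 42}
insert 17 → {17, 36, 40, 42}
insert 43 → {17, 36, 40, 42, 43}
insert 16 → {16, 17, 36, 40, 42, 43}
insert 9 → {9, 16, 17, 36, 40, 42, 43}
extract-min → 9; now {16, 17, 36, 40, 42, 43}
insert 38 → {16, 17, 36, 38, 40, 42, 43}
insert 41 → {16, 17, 36, 38, 40, 41, 42, 43}
insert 10 → {10, 16, 17, 36, 38, 40, 41, 42, 43}
insert 26 → {10, 16, 17, 26, 36, 38, 40, 41, 42, 43}
insert 39 → {10, 16, 17, 26, 36, 38, 39, 40, 41, 42, 43}
extract-min → 10; now {16, 17, 26, 36, 38, 39, 40, 41, 42, 43}
insert 30 → {16, 17, 26, 30, 36, 38, 39, 40, 41, 42, 43}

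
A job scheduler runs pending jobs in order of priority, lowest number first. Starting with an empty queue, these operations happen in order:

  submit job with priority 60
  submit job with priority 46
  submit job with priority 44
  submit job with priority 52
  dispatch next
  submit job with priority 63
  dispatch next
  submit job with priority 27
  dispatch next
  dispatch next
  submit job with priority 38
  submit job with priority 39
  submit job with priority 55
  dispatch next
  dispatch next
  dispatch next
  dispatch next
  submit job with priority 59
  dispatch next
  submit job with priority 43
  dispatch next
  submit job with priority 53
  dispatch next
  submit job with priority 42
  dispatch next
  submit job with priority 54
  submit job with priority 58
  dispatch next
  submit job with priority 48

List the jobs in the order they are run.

[44, 46, 27, 52, 38, 39, 55, 60, 59, 43, 53, 42, 54]

insert 60 → {60}
insert 46 → {46, 60}
insert 44 → {44, 46, 60}
insert 52 → {44, 46, 52, 60}
dispatch next → 44; now {46, 52, 60}
insert 63 → {46, 52, 60, 63}
dispatch next → 46; now {52, 60, 63}
insert 27 → {27, 52, 60, 63}
dispatch next → 27; now {52, 60, 63}
dispatch next → 52; now {60, 63}
insert 38 → {38, 60, 63}
insert 39 → {38, 39, 60, 63}
insert 55 → {38, 39, 55, 60, 63}
dispatch next → 38; now {39, 55, 60, 63}
dispatch next → 39; now {55, 60, 63}
dispatch next → 55; now {60, 63}
dispatch next → 60; now {63}
insert 59 → {59, 63}
dispatch next → 59; now {63}
insert 43 → {43, 63}
dispatch next → 43; now {63}
insert 53 → {53, 63}
dispatch next → 53; now {63}
insert 42 → {42, 63}
dispatch next → 42; now {63}
insert 54 → {54, 63}
insert 58 → {54, 58, 63}
dispatch next → 54; now {58, 63}
insert 48 → {48, 58, 63}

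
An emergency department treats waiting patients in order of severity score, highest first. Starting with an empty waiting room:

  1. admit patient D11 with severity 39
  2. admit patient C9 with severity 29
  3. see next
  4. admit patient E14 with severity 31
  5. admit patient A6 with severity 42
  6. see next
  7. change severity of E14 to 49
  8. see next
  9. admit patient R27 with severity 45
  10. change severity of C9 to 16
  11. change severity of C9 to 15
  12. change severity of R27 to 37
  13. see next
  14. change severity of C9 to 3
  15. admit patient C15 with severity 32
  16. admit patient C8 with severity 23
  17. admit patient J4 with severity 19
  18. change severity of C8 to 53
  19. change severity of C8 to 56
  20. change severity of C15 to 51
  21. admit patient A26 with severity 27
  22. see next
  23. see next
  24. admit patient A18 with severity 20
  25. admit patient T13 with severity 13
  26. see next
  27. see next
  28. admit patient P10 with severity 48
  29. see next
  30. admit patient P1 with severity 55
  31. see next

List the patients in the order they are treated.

D11, A6, E14, R27, C8, C15, A26, A18, P10, P1

add D11 (severity 39) → {D11:39}
add C9 (severity 29) → {D11:39, C9:29}
see next → D11; now {C9:29}
add E14 (severity 31) → {E14:31, C9:29}
add A6 (severity 42) → {A6:42, E14:31, C9:29}
see next → A6; now {E14:31, C9:29}
update E14 to severity 49 → {E14:49, C9:29}
see next → E14; now {C9:29}
add R27 (severity 45) → {R27:45, C9:29}
update C9 to severity 16 → {R27:45, C9:16}
update C9 to severity 15 → {R27:45, C9:15}
update R27 to severity 37 → {R27:37, C9:15}
see next → R27; now {C9:15}
update C9 to severity 3 → {C9:3}
add C15 (severity 32) → {C15:32, C9:3}
add C8 (severity 23) → {C15:32, C8:23, C9:3}
add J4 (severity 19) → {C15:32, C8:23, J4:19, C9:3}
update C8 to severity 53 → {C8:53, C15:32, J4:19, C9:3}
update C8 to severity 56 → {C8:56, C15:32, J4:19, C9:3}
update C15 to severity 51 → {C8:56, C15:51, J4:19, C9:3}
add A26 (severity 27) → {C8:56, C15:51, A26:27, J4:19, C9:3}
see next → C8; now {C15:51, A26:27, J4:19, C9:3}
see next → C15; now {A26:27, J4:19, C9:3}
add A18 (severity 20) → {A26:27, A18:20, J4:19, C9:3}
add T13 (severity 13) → {A26:27, A18:20, J4:19, T13:13, C9:3}
see next → A26; now {A18:20, J4:19, T13:13, C9:3}
see next → A18; now {J4:19, T13:13, C9:3}
add P10 (severity 48) → {P10:48, J4:19, T13:13, C9:3}
see next → P10; now {J4:19, T13:13, C9:3}
add P1 (severity 55) → {P1:55, J4:19, T13:13, C9:3}
see next → P1; now {J4:19, T13:13, C9:3}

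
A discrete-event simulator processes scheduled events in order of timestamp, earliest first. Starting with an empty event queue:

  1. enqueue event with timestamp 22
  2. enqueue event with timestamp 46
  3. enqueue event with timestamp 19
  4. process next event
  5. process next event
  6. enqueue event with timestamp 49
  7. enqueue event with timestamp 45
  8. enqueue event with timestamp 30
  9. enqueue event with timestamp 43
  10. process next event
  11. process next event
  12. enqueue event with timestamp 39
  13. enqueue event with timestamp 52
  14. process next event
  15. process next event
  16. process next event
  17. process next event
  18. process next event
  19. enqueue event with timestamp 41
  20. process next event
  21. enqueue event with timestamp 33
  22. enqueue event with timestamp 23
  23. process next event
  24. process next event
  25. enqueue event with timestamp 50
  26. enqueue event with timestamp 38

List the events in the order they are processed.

insert 22 → {22}
insert 46 → {22, 46}
insert 19 → {19, 22, 46}
process next event → 19; now {22, 46}
process next event → 22; now {46}
insert 49 → {46, 49}
insert 45 → {45, 46, 49}
insert 30 → {30, 45, 46, 49}
insert 43 → {30, 43, 45, 46, 49}
process next event → 30; now {43, 45, 46, 49}
process next event → 43; now {45, 46, 49}
insert 39 → {39, 45, 46, 49}
insert 52 → {39, 45, 46, 49, 52}
process next event → 39; now {45, 46, 49, 52}
process next event → 45; now {46, 49, 52}
process next event → 46; now {49, 52}
process next event → 49; now {52}
process next event → 52; now {}
insert 41 → {41}
process next event → 41; now {}
insert 33 → {33}
insert 23 → {23, 33}
process next event → 23; now {33}
process next event → 33; now {}
insert 50 → {50}
insert 38 → {38, 50}

[19, 22, 30, 43, 39, 45, 46, 49, 52, 41, 23, 33]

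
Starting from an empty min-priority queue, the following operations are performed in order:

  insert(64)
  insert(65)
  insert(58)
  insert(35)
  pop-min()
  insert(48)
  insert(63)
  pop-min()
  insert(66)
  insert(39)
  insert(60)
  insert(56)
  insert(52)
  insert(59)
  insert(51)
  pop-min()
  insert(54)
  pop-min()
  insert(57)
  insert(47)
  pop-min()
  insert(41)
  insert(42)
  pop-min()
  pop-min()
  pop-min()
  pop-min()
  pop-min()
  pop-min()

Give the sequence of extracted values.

35, 48, 39, 51, 47, 41, 42, 52, 54, 56, 57

insert 64 → {64}
insert 65 → {64, 65}
insert 58 → {58, 64, 65}
insert 35 → {35, 58, 64, 65}
pop-min → 35; now {58, 64, 65}
insert 48 → {48, 58, 64, 65}
insert 63 → {48, 58, 63, 64, 65}
pop-min → 48; now {58, 63, 64, 65}
insert 66 → {58, 63, 64, 65, 66}
insert 39 → {39, 58, 63, 64, 65, 66}
insert 60 → {39, 58, 60, 63, 64, 65, 66}
insert 56 → {39, 56, 58, 60, 63, 64, 65, 66}
insert 52 → {39, 52, 56, 58, 60, 63, 64, 65, 66}
insert 59 → {39, 52, 56, 58, 59, 60, 63, 64, 65, 66}
insert 51 → {39, 51, 52, 56, 58, 59, 60, 63, 64, 65, 66}
pop-min → 39; now {51, 52, 56, 58, 59, 60, 63, 64, 65, 66}
insert 54 → {51, 52, 54, 56, 58, 59, 60, 63, 64, 65, 66}
pop-min → 51; now {52, 54, 56, 58, 59, 60, 63, 64, 65, 66}
insert 57 → {52, 54, 56, 57, 58, 59, 60, 63, 64, 65, 66}
insert 47 → {47, 52, 54, 56, 57, 58, 59, 60, 63, 64, 65, 66}
pop-min → 47; now {52, 54, 56, 57, 58, 59, 60, 63, 64, 65, 66}
insert 41 → {41, 52, 54, 56, 57, 58, 59, 60, 63, 64, 65, 66}
insert 42 → {41, 42, 52, 54, 56, 57, 58, 59, 60, 63, 64, 65, 66}
pop-min → 41; now {42, 52, 54, 56, 57, 58, 59, 60, 63, 64, 65, 66}
pop-min → 42; now {52, 54, 56, 57, 58, 59, 60, 63, 64, 65, 66}
pop-min → 52; now {54, 56, 57, 58, 59, 60, 63, 64, 65, 66}
pop-min → 54; now {56, 57, 58, 59, 60, 63, 64, 65, 66}
pop-min → 56; now {57, 58, 59, 60, 63, 64, 65, 66}
pop-min → 57; now {58, 59, 60, 63, 64, 65, 66}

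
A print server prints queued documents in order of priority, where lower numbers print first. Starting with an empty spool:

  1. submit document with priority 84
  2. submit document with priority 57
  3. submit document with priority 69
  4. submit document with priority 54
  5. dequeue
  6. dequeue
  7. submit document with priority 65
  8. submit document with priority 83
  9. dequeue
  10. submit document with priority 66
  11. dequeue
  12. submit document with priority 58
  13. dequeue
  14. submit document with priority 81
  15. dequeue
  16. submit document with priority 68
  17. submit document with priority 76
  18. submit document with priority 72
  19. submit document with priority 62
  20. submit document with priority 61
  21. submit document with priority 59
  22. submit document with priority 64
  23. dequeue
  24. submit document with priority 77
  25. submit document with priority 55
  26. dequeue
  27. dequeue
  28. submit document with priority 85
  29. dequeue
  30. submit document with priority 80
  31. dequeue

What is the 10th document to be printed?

62

insert 84 → {84}
insert 57 → {57, 84}
insert 69 → {57, 69, 84}
insert 54 → {54, 57, 69, 84}
dequeue → 54; now {57, 69, 84}
dequeue → 57; now {69, 84}
insert 65 → {65, 69, 84}
insert 83 → {65, 69, 83, 84}
dequeue → 65; now {69, 83, 84}
insert 66 → {66, 69, 83, 84}
dequeue → 66; now {69, 83, 84}
insert 58 → {58, 69, 83, 84}
dequeue → 58; now {69, 83, 84}
insert 81 → {69, 81, 83, 84}
dequeue → 69; now {81, 83, 84}
insert 68 → {68, 81, 83, 84}
insert 76 → {68, 76, 81, 83, 84}
insert 72 → {68, 72, 76, 81, 83, 84}
insert 62 → {62, 68, 72, 76, 81, 83, 84}
insert 61 → {61, 62, 68, 72, 76, 81, 83, 84}
insert 59 → {59, 61, 62, 68, 72, 76, 81, 83, 84}
insert 64 → {59, 61, 62, 64, 68, 72, 76, 81, 83, 84}
dequeue → 59; now {61, 62, 64, 68, 72, 76, 81, 83, 84}
insert 77 → {61, 62, 64, 68, 72, 76, 77, 81, 83, 84}
insert 55 → {55, 61, 62, 64, 68, 72, 76, 77, 81, 83, 84}
dequeue → 55; now {61, 62, 64, 68, 72, 76, 77, 81, 83, 84}
dequeue → 61; now {62, 64, 68, 72, 76, 77, 81, 83, 84}
insert 85 → {62, 64, 68, 72, 76, 77, 81, 83, 84, 85}
dequeue → 62; now {64, 68, 72, 76, 77, 81, 83, 84, 85}
insert 80 → {64, 68, 72, 76, 77, 80, 81, 83, 84, 85}
dequeue → 64; now {68, 72, 76, 77, 80, 81, 83, 84, 85}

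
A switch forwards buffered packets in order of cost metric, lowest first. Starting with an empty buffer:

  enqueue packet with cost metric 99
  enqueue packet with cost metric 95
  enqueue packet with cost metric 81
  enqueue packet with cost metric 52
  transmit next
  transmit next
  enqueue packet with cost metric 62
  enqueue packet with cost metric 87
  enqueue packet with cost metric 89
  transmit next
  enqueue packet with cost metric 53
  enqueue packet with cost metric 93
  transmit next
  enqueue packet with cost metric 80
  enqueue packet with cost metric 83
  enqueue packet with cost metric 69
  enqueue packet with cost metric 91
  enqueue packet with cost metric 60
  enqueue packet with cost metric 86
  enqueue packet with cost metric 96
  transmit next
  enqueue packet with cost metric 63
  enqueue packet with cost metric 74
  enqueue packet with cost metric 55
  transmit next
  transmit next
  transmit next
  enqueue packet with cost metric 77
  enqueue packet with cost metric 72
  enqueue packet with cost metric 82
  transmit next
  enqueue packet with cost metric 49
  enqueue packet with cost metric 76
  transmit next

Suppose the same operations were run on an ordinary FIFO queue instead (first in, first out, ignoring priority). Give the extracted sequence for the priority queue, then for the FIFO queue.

priority queue: 52, 81, 62, 53, 60, 55, 63, 69, 72, 49; FIFO queue: 99 → 95 → 81 → 52 → 62 → 87 → 89 → 53 → 93 → 80

insert 99 → {99}
insert 95 → {95, 99}
insert 81 → {81, 95, 99}
insert 52 → {52, 81, 95, 99}
transmit next → 52; now {81, 95, 99}
transmit next → 81; now {95, 99}
insert 62 → {62, 95, 99}
insert 87 → {62, 87, 95, 99}
insert 89 → {62, 87, 89, 95, 99}
transmit next → 62; now {87, 89, 95, 99}
insert 53 → {53, 87, 89, 95, 99}
insert 93 → {53, 87, 89, 93, 95, 99}
transmit next → 53; now {87, 89, 93, 95, 99}
insert 80 → {80, 87, 89, 93, 95, 99}
insert 83 → {80, 83, 87, 89, 93, 95, 99}
insert 69 → {69, 80, 83, 87, 89, 93, 95, 99}
insert 91 → {69, 80, 83, 87, 89, 91, 93, 95, 99}
insert 60 → {60, 69, 80, 83, 87, 89, 91, 93, 95, 99}
insert 86 → {60, 69, 80, 83, 86, 87, 89, 91, 93, 95, 99}
insert 96 → {60, 69, 80, 83, 86, 87, 89, 91, 93, 95, 96, 99}
transmit next → 60; now {69, 80, 83, 86, 87, 89, 91, 93, 95, 96, 99}
insert 63 → {63, 69, 80, 83, 86, 87, 89, 91, 93, 95, 96, 99}
insert 74 → {63, 69, 74, 80, 83, 86, 87, 89, 91, 93, 95, 96, 99}
insert 55 → {55, 63, 69, 74, 80, 83, 86, 87, 89, 91, 93, 95, 96, 99}
transmit next → 55; now {63, 69, 74, 80, 83, 86, 87, 89, 91, 93, 95, 96, 99}
transmit next → 63; now {69, 74, 80, 83, 86, 87, 89, 91, 93, 95, 96, 99}
transmit next → 69; now {74, 80, 83, 86, 87, 89, 91, 93, 95, 96, 99}
insert 77 → {74, 77, 80, 83, 86, 87, 89, 91, 93, 95, 96, 99}
insert 72 → {72, 74, 77, 80, 83, 86, 87, 89, 91, 93, 95, 96, 99}
insert 82 → {72, 74, 77, 80, 82, 83, 86, 87, 89, 91, 93, 95, 96, 99}
transmit next → 72; now {74, 77, 80, 82, 83, 86, 87, 89, 91, 93, 95, 96, 99}
insert 49 → {49, 74, 77, 80, 82, 83, 86, 87, 89, 91, 93, 95, 96, 99}
insert 76 → {49, 74, 76, 77, 80, 82, 83, 86, 87, 89, 91, 93, 95, 96, 99}
transmit next → 49; now {74, 76, 77, 80, 82, 83, 86, 87, 89, 91, 93, 95, 96, 99}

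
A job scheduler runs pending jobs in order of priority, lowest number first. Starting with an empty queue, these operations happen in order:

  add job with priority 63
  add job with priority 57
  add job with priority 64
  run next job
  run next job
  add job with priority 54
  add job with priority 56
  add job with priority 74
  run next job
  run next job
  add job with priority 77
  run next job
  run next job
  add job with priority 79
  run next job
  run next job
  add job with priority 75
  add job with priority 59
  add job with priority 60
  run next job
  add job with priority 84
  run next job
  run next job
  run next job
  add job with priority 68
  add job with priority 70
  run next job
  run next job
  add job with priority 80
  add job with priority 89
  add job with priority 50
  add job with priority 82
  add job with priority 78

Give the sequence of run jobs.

insert 63 → {63}
insert 57 → {57, 63}
insert 64 → {57, 63, 64}
run next job → 57; now {63, 64}
run next job → 63; now {64}
insert 54 → {54, 64}
insert 56 → {54, 56, 64}
insert 74 → {54, 56, 64, 74}
run next job → 54; now {56, 64, 74}
run next job → 56; now {64, 74}
insert 77 → {64, 74, 77}
run next job → 64; now {74, 77}
run next job → 74; now {77}
insert 79 → {77, 79}
run next job → 77; now {79}
run next job → 79; now {}
insert 75 → {75}
insert 59 → {59, 75}
insert 60 → {59, 60, 75}
run next job → 59; now {60, 75}
insert 84 → {60, 75, 84}
run next job → 60; now {75, 84}
run next job → 75; now {84}
run next job → 84; now {}
insert 68 → {68}
insert 70 → {68, 70}
run next job → 68; now {70}
run next job → 70; now {}
insert 80 → {80}
insert 89 → {80, 89}
insert 50 → {50, 80, 89}
insert 82 → {50, 80, 82, 89}
insert 78 → {50, 78, 80, 82, 89}

57 → 63 → 54 → 56 → 64 → 74 → 77 → 79 → 59 → 60 → 75 → 84 → 68 → 70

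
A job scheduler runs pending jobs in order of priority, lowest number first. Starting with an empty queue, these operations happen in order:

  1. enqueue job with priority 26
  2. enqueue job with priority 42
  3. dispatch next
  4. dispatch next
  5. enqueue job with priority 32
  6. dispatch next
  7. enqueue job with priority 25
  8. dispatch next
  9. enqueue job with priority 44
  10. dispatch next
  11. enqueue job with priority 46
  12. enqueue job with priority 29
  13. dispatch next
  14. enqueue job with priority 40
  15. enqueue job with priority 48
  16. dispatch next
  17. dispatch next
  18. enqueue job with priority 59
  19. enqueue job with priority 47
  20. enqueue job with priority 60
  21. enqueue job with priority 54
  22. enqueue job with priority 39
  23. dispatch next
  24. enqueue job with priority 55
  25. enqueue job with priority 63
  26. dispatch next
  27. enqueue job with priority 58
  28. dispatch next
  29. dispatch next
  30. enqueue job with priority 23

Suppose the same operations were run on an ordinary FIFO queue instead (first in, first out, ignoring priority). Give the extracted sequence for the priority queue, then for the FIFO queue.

insert 26 → {26}
insert 42 → {26, 42}
dispatch next → 26; now {42}
dispatch next → 42; now {}
insert 32 → {32}
dispatch next → 32; now {}
insert 25 → {25}
dispatch next → 25; now {}
insert 44 → {44}
dispatch next → 44; now {}
insert 46 → {46}
insert 29 → {29, 46}
dispatch next → 29; now {46}
insert 40 → {40, 46}
insert 48 → {40, 46, 48}
dispatch next → 40; now {46, 48}
dispatch next → 46; now {48}
insert 59 → {48, 59}
insert 47 → {47, 48, 59}
insert 60 → {47, 48, 59, 60}
insert 54 → {47, 48, 54, 59, 60}
insert 39 → {39, 47, 48, 54, 59, 60}
dispatch next → 39; now {47, 48, 54, 59, 60}
insert 55 → {47, 48, 54, 55, 59, 60}
insert 63 → {47, 48, 54, 55, 59, 60, 63}
dispatch next → 47; now {48, 54, 55, 59, 60, 63}
insert 58 → {48, 54, 55, 58, 59, 60, 63}
dispatch next → 48; now {54, 55, 58, 59, 60, 63}
dispatch next → 54; now {55, 58, 59, 60, 63}
insert 23 → {23, 55, 58, 59, 60, 63}

priority queue: 26 → 42 → 32 → 25 → 44 → 29 → 40 → 46 → 39 → 47 → 48 → 54; FIFO queue: [26, 42, 32, 25, 44, 46, 29, 40, 48, 59, 47, 60]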